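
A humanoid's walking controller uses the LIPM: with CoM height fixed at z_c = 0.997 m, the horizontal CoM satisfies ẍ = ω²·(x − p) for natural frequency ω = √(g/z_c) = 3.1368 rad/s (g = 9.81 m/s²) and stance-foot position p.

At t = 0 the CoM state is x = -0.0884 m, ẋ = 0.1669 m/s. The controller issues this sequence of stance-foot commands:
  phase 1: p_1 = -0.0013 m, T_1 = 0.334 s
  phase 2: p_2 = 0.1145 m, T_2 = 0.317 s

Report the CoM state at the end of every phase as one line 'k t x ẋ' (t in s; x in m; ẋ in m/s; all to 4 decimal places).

phase 1: p=-0.0013, T=0.334, ωT=1.047691, cosh=1.600904, sinh=1.250157; start (x,ẋ)=(-0.088400, 0.166900) → end (x,ẋ)=(-0.074221, -0.074371)
phase 2: p=0.1145, T=0.317, ωT=0.994366, cosh=1.536484, sinh=1.166525; start (x,ẋ)=(-0.074221, -0.074371) → end (x,ẋ)=(-0.203125, -0.804832)

1 0.3340 -0.0742 -0.0744
2 0.6510 -0.2031 -0.8048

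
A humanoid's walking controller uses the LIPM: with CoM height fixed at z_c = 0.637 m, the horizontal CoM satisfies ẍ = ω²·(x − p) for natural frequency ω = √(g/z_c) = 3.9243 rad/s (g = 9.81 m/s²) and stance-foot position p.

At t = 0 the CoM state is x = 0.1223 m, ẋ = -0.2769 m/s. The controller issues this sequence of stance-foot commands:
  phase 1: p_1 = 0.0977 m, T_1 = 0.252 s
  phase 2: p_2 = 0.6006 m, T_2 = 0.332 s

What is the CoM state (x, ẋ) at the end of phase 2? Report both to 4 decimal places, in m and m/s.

x = -0.6156, ẋ = -4.2740

phase 1: p=0.0977, T=0.252, ωT=0.988924, cosh=1.530158, sinh=1.158181; start (x,ẋ)=(0.122300, -0.276900) → end (x,ẋ)=(0.053620, -0.311893)
phase 2: p=0.6006, T=0.332, ωT=1.302868, cosh=1.975793, sinh=1.704041; start (x,ẋ)=(0.053620, -0.311893) → end (x,ẋ)=(-0.615551, -4.273981)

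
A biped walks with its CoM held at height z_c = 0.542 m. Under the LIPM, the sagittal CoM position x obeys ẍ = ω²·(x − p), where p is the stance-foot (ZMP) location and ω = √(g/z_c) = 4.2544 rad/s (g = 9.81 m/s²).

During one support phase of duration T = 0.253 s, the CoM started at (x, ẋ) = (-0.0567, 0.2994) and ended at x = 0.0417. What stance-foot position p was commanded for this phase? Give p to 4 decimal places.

ωT = 4.2544·0.253 = 1.076363; cosh(ωT) = 1.637411, sinh(ωT) = 1.296578
x(T) = p + (x₀−p)·cosh(ωT) + (ẋ₀/ω)·sinh(ωT) ⇒ p·(1 − cosh) = x(T) − x₀·cosh − (ẋ₀/ω)·sinh
numerator   = 0.0417 − (-0.0567)·1.637411 − (0.2994/4.2544)·1.296578 = 0.043296
denominator = 1 − 1.637411 = -0.637411
p = 0.043296 / -0.637411 = -0.0679

p = -0.0679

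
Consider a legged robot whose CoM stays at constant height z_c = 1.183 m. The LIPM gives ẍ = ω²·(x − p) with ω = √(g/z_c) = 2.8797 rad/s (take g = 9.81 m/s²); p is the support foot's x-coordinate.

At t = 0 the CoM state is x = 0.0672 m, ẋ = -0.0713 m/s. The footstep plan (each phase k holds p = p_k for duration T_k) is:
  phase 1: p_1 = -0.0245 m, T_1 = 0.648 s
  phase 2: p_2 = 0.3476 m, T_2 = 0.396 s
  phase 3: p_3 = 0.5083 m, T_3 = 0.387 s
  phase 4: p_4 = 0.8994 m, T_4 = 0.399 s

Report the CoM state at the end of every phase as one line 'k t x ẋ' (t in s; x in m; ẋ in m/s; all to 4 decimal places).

1 0.6480 0.2008 0.5970
2 1.0440 0.3856 0.4355
3 1.4310 0.5069 0.2548
4 1.8300 0.3437 -1.1614

phase 1: p=-0.0245, T=0.648, ωT=1.866046, cosh=3.308712, sinh=3.153978; start (x,ẋ)=(0.067200, -0.071300) → end (x,ẋ)=(0.200818, 0.596955)
phase 2: p=0.3476, T=0.396, ωT=1.140361, cosh=1.723801, sinh=1.404097; start (x,ẋ)=(0.200818, 0.596955) → end (x,ẋ)=(0.385643, 0.435536)
phase 3: p=0.5083, T=0.387, ωT=1.114444, cosh=1.687985, sinh=1.359888; start (x,ẋ)=(0.385643, 0.435536) → end (x,ẋ)=(0.506931, 0.254845)
phase 4: p=0.8994, T=0.399, ωT=1.149000, cosh=1.735995, sinh=1.419042; start (x,ẋ)=(0.506931, 0.254845) → end (x,ẋ)=(0.343656, -1.161383)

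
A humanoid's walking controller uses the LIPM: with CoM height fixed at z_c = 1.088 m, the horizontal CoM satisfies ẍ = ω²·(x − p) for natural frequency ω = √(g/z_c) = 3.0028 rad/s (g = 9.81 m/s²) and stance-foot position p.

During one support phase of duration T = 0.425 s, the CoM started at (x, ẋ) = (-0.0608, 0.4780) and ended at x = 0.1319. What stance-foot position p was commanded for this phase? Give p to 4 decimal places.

p = 0.0147

ωT = 3.0028·0.425 = 1.276190; cosh(ωT) = 1.931031, sinh(ωT) = 1.651932
x(T) = p + (x₀−p)·cosh(ωT) + (ẋ₀/ω)·sinh(ωT) ⇒ p·(1 − cosh) = x(T) − x₀·cosh − (ẋ₀/ω)·sinh
numerator   = 0.1319 − (-0.0608)·1.931031 − (0.4780/3.0028)·1.651932 = -0.013656
denominator = 1 − 1.931031 = -0.931031
p = -0.013656 / -0.931031 = 0.0147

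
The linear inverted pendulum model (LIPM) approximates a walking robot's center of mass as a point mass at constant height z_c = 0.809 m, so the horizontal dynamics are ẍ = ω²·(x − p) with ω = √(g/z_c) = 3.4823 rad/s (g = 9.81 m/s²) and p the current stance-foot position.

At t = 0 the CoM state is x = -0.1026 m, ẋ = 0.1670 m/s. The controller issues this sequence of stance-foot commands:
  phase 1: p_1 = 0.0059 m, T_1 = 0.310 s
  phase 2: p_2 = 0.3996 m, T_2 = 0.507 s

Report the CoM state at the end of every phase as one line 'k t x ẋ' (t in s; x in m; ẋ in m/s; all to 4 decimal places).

phase 1: p=0.0059, T=0.310, ωT=1.079513, cosh=1.641503, sinh=1.301742; start (x,ẋ)=(-0.102600, 0.167000) → end (x,ẋ)=(-0.109776, -0.217706)
phase 2: p=0.3996, T=0.507, ωT=1.765526, cosh=3.007872, sinh=2.836775; start (x,ẋ)=(-0.109776, -0.217706) → end (x,ẋ)=(-1.309886, -5.686699)

1 0.3100 -0.1098 -0.2177
2 0.8170 -1.3099 -5.6867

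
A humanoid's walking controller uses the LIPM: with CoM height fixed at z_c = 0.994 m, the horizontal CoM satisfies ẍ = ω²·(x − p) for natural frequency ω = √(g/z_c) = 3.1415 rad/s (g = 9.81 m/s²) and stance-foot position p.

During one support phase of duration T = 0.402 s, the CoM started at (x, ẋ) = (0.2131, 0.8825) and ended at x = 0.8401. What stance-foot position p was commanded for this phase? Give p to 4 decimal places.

p = 0.0260

ωT = 3.1415·0.402 = 1.262883; cosh(ωT) = 1.909219, sinh(ωT) = 1.626381
x(T) = p + (x₀−p)·cosh(ωT) + (ẋ₀/ω)·sinh(ωT) ⇒ p·(1 − cosh) = x(T) − x₀·cosh − (ẋ₀/ω)·sinh
numerator   = 0.8401 − (0.2131)·1.909219 − (0.8825/3.1415)·1.626381 = -0.023632
denominator = 1 − 1.909219 = -0.909219
p = -0.023632 / -0.909219 = 0.0260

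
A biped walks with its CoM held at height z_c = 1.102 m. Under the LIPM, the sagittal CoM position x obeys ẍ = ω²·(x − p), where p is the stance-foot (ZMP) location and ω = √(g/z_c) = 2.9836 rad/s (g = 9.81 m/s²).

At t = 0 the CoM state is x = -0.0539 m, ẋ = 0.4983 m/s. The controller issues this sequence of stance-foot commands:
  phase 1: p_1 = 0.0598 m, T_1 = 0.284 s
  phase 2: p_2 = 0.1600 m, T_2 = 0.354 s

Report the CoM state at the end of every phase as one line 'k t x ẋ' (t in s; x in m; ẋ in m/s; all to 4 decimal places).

1 0.2840 0.0619 0.3650
2 0.6380 0.1565 0.2182

phase 1: p=0.0598, T=0.284, ωT=0.847342, cosh=1.380995, sinh=0.952442; start (x,ẋ)=(-0.053900, 0.498300) → end (x,ẋ)=(0.061851, 0.365048)
phase 2: p=0.1600, T=0.354, ωT=1.056194, cosh=1.611592, sinh=1.263815; start (x,ẋ)=(0.061851, 0.365048) → end (x,ẋ)=(0.156454, 0.218216)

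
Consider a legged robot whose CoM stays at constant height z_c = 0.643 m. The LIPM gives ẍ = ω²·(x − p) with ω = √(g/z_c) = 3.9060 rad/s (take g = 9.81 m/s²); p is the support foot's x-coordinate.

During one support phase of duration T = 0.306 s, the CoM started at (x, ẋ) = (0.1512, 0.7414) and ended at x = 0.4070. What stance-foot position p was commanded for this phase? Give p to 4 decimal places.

p = 0.1874

ωT = 3.9060·0.306 = 1.195236; cosh(ωT) = 1.803485, sinh(ωT) = 1.500852
x(T) = p + (x₀−p)·cosh(ωT) + (ẋ₀/ω)·sinh(ωT) ⇒ p·(1 − cosh) = x(T) − x₀·cosh − (ẋ₀/ω)·sinh
numerator   = 0.4070 − (0.1512)·1.803485 − (0.7414/3.9060)·1.500852 = -0.150565
denominator = 1 − 1.803485 = -0.803485
p = -0.150565 / -0.803485 = 0.1874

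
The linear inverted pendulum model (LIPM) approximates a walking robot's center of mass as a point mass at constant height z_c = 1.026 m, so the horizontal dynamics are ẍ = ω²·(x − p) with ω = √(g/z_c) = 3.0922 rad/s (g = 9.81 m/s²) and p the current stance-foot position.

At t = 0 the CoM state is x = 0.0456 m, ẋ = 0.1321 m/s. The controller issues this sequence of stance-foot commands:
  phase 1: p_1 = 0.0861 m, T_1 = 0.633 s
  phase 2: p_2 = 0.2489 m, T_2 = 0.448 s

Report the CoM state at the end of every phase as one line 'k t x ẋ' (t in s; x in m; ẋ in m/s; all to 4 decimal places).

phase 1: p=0.0861, T=0.633, ωT=1.957363, cosh=3.610929, sinh=3.469699; start (x,ẋ)=(0.045600, 0.132100) → end (x,ẋ)=(0.088084, 0.042479)
phase 2: p=0.2489, T=0.448, ωT=1.385306, cosh=2.123147, sinh=1.872900; start (x,ẋ)=(0.088084, 0.042479) → end (x,ẋ)=(-0.066806, -0.841156)

1 0.6330 0.0881 0.0425
2 1.0810 -0.0668 -0.8412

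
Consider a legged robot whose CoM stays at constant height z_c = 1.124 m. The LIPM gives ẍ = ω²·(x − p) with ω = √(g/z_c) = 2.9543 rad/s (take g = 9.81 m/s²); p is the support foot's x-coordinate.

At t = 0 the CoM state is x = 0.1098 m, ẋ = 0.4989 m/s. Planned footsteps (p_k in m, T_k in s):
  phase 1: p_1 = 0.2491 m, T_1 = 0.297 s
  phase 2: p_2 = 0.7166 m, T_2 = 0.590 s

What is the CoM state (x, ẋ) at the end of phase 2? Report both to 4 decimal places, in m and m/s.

phase 1: p=0.2491, T=0.297, ωT=0.877427, cosh=1.410278, sinh=0.994427; start (x,ẋ)=(0.109800, 0.498900) → end (x,ẋ)=(0.220580, 0.294347)
phase 2: p=0.7166, T=0.590, ωT=1.743037, cosh=2.944830, sinh=2.769842; start (x,ẋ)=(0.220580, 0.294347) → end (x,ẋ)=(-0.468127, -3.192105)

x = -0.4681, ẋ = -3.1921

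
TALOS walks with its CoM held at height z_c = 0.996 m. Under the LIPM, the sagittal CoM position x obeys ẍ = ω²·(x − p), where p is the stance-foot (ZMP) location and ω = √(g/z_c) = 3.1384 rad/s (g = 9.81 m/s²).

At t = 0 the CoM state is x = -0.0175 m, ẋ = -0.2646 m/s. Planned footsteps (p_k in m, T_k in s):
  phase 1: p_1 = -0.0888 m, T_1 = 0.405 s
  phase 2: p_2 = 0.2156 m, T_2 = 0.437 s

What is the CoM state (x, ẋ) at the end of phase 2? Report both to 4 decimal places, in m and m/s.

x = -0.5087, ẋ = -2.0656

phase 1: p=-0.0888, T=0.405, ωT=1.271052, cosh=1.922568, sinh=1.642032; start (x,ẋ)=(-0.017500, -0.264600) → end (x,ẋ)=(-0.090161, -0.141278)
phase 2: p=0.2156, T=0.437, ωT=1.371481, cosh=2.097457, sinh=1.843726; start (x,ẋ)=(-0.090161, -0.141278) → end (x,ẋ)=(-0.508718, -2.065565)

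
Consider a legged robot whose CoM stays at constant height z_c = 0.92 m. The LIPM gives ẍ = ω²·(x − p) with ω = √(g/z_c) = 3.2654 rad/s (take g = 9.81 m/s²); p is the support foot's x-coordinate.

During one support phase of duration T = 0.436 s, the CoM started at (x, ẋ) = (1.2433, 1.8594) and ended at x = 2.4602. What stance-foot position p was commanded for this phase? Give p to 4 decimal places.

p = 1.1571

ωT = 3.2654·0.436 = 1.423714; cosh(ωT) = 2.196667, sinh(ωT) = 1.955849
x(T) = p + (x₀−p)·cosh(ωT) + (ẋ₀/ω)·sinh(ωT) ⇒ p·(1 − cosh) = x(T) − x₀·cosh − (ẋ₀/ω)·sinh
numerator   = 2.4602 − (1.2433)·2.196667 − (1.8594/3.2654)·1.955849 = -1.384625
denominator = 1 − 2.196667 = -1.196667
p = -1.384625 / -1.196667 = 1.1571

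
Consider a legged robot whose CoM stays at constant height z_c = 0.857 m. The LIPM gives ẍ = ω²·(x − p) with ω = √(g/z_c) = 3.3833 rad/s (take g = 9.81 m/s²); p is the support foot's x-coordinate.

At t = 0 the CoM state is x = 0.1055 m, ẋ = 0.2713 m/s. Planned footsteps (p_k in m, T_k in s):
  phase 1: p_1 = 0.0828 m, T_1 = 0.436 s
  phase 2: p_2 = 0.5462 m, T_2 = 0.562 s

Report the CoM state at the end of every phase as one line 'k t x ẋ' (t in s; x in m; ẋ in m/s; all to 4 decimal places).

phase 1: p=0.0828, T=0.436, ωT=1.475119, cosh=2.300153, sinh=2.071402; start (x,ẋ)=(0.105500, 0.271300) → end (x,ẋ)=(0.301115, 0.783117)
phase 2: p=0.5462, T=0.562, ωT=1.901415, cosh=3.422358, sinh=3.273001; start (x,ẋ)=(0.301115, 0.783117) → end (x,ẋ)=(0.465018, -0.033852)

1 0.4360 0.3011 0.7831
2 0.9980 0.4650 -0.0339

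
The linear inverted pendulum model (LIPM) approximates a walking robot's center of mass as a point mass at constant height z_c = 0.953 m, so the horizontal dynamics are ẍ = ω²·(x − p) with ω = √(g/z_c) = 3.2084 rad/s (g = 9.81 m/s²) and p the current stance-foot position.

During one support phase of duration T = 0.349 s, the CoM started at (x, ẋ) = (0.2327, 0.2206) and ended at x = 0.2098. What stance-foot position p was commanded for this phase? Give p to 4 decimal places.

p = 0.4010

ωT = 3.2084·0.349 = 1.119732; cosh(ωT) = 1.695200, sinh(ωT) = 1.368832
x(T) = p + (x₀−p)·cosh(ωT) + (ẋ₀/ω)·sinh(ωT) ⇒ p·(1 − cosh) = x(T) − x₀·cosh − (ẋ₀/ω)·sinh
numerator   = 0.2098 − (0.2327)·1.695200 − (0.2206/3.2084)·1.368832 = -0.278790
denominator = 1 − 1.695200 = -0.695200
p = -0.278790 / -0.695200 = 0.4010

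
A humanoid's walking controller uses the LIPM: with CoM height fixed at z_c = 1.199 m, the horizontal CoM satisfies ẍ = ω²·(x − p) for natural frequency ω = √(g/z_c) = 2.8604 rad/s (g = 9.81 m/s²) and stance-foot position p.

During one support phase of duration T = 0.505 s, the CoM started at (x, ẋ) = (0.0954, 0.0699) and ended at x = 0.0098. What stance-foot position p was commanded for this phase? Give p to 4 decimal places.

ωT = 2.8604·0.505 = 1.444502; cosh(ωT) = 2.237802, sinh(ωT) = 2.001938
x(T) = p + (x₀−p)·cosh(ωT) + (ẋ₀/ω)·sinh(ωT) ⇒ p·(1 − cosh) = x(T) − x₀·cosh − (ẋ₀/ω)·sinh
numerator   = 0.0098 − (0.0954)·2.237802 − (0.0699/2.8604)·2.001938 = -0.252608
denominator = 1 − 2.237802 = -1.237802
p = -0.252608 / -1.237802 = 0.2041

p = 0.2041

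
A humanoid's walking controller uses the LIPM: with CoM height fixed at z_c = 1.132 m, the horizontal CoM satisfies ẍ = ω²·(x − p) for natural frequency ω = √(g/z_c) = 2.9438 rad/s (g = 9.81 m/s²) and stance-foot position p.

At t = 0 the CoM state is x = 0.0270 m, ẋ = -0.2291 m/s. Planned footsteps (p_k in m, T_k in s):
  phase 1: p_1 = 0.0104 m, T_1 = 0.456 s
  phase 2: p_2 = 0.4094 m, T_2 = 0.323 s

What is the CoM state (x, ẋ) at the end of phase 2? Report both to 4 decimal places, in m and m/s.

phase 1: p=0.0104, T=0.456, ωT=1.342373, cosh=2.044671, sinh=1.783445; start (x,ẋ)=(0.027000, -0.229100) → end (x,ẋ)=(-0.094454, -0.381282)
phase 2: p=0.4094, T=0.323, ωT=0.950847, cosh=1.487158, sinh=1.100744; start (x,ẋ)=(-0.094454, -0.381282) → end (x,ẋ)=(-0.482480, -2.199702)

x = -0.4825, ẋ = -2.1997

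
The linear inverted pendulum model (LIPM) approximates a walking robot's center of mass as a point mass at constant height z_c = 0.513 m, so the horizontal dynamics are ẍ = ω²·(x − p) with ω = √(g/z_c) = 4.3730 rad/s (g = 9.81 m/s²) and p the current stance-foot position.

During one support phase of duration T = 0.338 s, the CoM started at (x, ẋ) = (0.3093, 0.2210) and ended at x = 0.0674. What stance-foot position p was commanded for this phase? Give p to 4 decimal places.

p = 0.5749

ωT = 4.3730·0.338 = 1.478074; cosh(ωT) = 2.306285, sinh(ωT) = 2.078208
x(T) = p + (x₀−p)·cosh(ωT) + (ẋ₀/ω)·sinh(ωT) ⇒ p·(1 − cosh) = x(T) − x₀·cosh − (ẋ₀/ω)·sinh
numerator   = 0.0674 − (0.3093)·2.306285 − (0.2210/4.3730)·2.078208 = -0.750961
denominator = 1 − 2.306285 = -1.306285
p = -0.750961 / -1.306285 = 0.5749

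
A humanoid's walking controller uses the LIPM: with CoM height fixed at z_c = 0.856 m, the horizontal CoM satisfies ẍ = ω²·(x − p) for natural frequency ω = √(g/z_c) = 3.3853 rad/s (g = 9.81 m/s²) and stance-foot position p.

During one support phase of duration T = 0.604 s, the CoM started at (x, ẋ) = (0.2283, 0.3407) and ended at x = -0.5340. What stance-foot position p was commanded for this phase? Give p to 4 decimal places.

ωT = 3.3853·0.604 = 2.044721; cosh(ωT) = 3.928210, sinh(ωT) = 3.798794
x(T) = p + (x₀−p)·cosh(ωT) + (ẋ₀/ω)·sinh(ωT) ⇒ p·(1 − cosh) = x(T) − x₀·cosh − (ẋ₀/ω)·sinh
numerator   = -0.5340 − (0.2283)·3.928210 − (0.3407/3.3853)·3.798794 = -1.813125
denominator = 1 − 3.928210 = -2.928210
p = -1.813125 / -2.928210 = 0.6192

p = 0.6192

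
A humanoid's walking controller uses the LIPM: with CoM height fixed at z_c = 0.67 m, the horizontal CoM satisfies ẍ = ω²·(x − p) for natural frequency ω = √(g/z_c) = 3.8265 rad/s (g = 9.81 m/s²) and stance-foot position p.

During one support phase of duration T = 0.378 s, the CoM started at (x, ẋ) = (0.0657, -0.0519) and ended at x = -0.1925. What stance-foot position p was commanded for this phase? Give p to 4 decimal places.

p = 0.2517

ωT = 3.8265·0.378 = 1.446417; cosh(ωT) = 2.241640, sinh(ωT) = 2.006227
x(T) = p + (x₀−p)·cosh(ωT) + (ẋ₀/ω)·sinh(ωT) ⇒ p·(1 − cosh) = x(T) − x₀·cosh − (ẋ₀/ω)·sinh
numerator   = -0.1925 − (0.0657)·2.241640 − (-0.0519/3.8265)·2.006227 = -0.312565
denominator = 1 − 2.241640 = -1.241640
p = -0.312565 / -1.241640 = 0.2517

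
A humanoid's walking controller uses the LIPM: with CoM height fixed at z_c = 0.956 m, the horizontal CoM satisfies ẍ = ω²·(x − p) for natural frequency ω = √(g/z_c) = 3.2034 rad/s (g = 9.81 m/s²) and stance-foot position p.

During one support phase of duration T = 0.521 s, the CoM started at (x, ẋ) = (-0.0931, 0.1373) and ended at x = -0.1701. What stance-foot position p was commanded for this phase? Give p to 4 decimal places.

p = 0.0137

ωT = 3.2034·0.521 = 1.668971; cosh(ωT) = 2.747574, sinh(ωT) = 2.559133
x(T) = p + (x₀−p)·cosh(ωT) + (ẋ₀/ω)·sinh(ωT) ⇒ p·(1 − cosh) = x(T) − x₀·cosh − (ẋ₀/ω)·sinh
numerator   = -0.1701 − (-0.0931)·2.747574 − (0.1373/3.2034)·2.559133 = -0.023987
denominator = 1 − 2.747574 = -1.747574
p = -0.023987 / -1.747574 = 0.0137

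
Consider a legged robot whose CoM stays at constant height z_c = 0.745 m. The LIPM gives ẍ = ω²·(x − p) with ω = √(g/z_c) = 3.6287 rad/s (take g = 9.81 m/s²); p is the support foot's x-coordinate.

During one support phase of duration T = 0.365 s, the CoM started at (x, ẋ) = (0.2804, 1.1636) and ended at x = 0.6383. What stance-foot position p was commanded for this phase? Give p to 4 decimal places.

ωT = 3.6287·0.365 = 1.324475; cosh(ωT) = 2.013078, sinh(ωT) = 1.747135
x(T) = p + (x₀−p)·cosh(ωT) + (ẋ₀/ω)·sinh(ωT) ⇒ p·(1 − cosh) = x(T) − x₀·cosh − (ẋ₀/ω)·sinh
numerator   = 0.6383 − (0.2804)·2.013078 − (1.1636/3.6287)·1.747135 = -0.486413
denominator = 1 − 2.013078 = -1.013078
p = -0.486413 / -1.013078 = 0.4801

p = 0.4801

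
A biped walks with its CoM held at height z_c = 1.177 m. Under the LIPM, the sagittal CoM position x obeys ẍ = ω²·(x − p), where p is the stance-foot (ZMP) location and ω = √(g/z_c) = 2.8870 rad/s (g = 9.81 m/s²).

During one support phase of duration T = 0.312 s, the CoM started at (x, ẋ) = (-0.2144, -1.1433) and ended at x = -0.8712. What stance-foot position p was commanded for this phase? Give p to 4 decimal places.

ωT = 2.8870·0.312 = 0.900744; cosh(ωT) = 1.433851, sinh(ωT) = 1.027583
x(T) = p + (x₀−p)·cosh(ωT) + (ẋ₀/ω)·sinh(ωT) ⇒ p·(1 − cosh) = x(T) − x₀·cosh − (ẋ₀/ω)·sinh
numerator   = -0.8712 − (-0.2144)·1.433851 − (-1.1433/2.8870)·1.027583 = -0.156842
denominator = 1 − 1.433851 = -0.433851
p = -0.156842 / -0.433851 = 0.3615

p = 0.3615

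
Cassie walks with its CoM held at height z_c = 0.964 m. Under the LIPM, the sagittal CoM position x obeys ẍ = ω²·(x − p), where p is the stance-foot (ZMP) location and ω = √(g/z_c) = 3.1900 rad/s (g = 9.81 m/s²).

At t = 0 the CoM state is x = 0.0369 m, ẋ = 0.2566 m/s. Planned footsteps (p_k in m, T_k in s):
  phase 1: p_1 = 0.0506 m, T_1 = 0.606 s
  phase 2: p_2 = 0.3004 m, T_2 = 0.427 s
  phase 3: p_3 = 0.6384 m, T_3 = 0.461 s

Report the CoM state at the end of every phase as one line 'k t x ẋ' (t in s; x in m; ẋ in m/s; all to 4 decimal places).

phase 1: p=0.0506, T=0.606, ωT=1.933140, cosh=3.527935, sinh=3.383242; start (x,ẋ)=(0.036900, 0.256600) → end (x,ẋ)=(0.274411, 0.757410)
phase 2: p=0.3004, T=0.427, ωT=1.362130, cosh=2.080308, sinh=1.824193; start (x,ẋ)=(0.274411, 0.757410) → end (x,ẋ)=(0.679459, 1.424415)
phase 3: p=0.6384, T=0.461, ωT=1.470590, cosh=2.290796, sinh=2.061006; start (x,ẋ)=(0.679459, 1.424415) → end (x,ẋ)=(1.652748, 3.532990)

1 0.6060 0.2744 0.7574
2 1.0330 0.6795 1.4244
3 1.4940 1.6527 3.5330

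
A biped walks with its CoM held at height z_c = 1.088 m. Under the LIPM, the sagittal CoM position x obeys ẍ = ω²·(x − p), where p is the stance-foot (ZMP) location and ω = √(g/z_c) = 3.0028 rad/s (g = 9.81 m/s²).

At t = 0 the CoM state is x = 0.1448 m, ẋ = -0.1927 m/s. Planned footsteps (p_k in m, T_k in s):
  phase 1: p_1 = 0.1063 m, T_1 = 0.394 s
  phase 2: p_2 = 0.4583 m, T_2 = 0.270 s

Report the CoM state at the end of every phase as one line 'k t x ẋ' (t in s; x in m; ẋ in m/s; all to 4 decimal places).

phase 1: p=0.1063, T=0.394, ωT=1.183103, cosh=1.785408, sinh=1.479081; start (x,ẋ)=(0.144800, -0.192700) → end (x,ẋ)=(0.080120, -0.173055)
phase 2: p=0.4583, T=0.270, ωT=0.810756, cosh=1.347065, sinh=0.902543; start (x,ẋ)=(0.080120, -0.173055) → end (x,ẋ)=(-0.103147, -1.258042)

1 0.3940 0.0801 -0.1731
2 0.6640 -0.1031 -1.2580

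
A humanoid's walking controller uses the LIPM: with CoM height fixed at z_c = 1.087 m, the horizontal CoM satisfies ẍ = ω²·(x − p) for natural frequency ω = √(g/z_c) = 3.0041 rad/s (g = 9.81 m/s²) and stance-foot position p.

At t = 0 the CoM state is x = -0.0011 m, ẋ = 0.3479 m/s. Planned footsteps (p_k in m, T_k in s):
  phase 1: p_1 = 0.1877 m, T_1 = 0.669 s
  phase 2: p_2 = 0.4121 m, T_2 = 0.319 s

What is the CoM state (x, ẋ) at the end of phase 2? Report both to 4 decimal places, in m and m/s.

phase 1: p=0.1877, T=0.669, ωT=2.009743, cosh=3.797711, sinh=3.663688; start (x,ẋ)=(-0.001100, 0.347900) → end (x,ẋ)=(-0.105022, -0.756725)
phase 2: p=0.4121, T=0.319, ωT=0.958308, cosh=1.495411, sinh=1.111870; start (x,ẋ)=(-0.105022, -0.756725) → end (x,ẋ)=(-0.641287, -2.858890)

x = -0.6413, ẋ = -2.8589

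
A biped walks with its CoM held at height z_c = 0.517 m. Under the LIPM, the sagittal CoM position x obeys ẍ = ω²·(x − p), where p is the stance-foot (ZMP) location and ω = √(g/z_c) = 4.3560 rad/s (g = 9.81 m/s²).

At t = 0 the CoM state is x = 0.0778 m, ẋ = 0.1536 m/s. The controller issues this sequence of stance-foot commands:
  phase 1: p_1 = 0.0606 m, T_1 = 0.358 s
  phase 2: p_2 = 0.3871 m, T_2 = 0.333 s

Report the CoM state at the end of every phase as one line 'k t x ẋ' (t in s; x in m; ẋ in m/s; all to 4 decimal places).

1 0.3580 0.1835 0.5517
2 0.6910 0.1842 -0.5465

phase 1: p=0.0606, T=0.358, ωT=1.559448, cosh=2.483224, sinh=2.272972; start (x,ẋ)=(0.077800, 0.153600) → end (x,ẋ)=(0.183460, 0.551721)
phase 2: p=0.3871, T=0.333, ωT=1.450548, cosh=2.249947, sinh=2.015505; start (x,ẋ)=(0.183460, 0.551721) → end (x,ẋ)=(0.184201, -0.546519)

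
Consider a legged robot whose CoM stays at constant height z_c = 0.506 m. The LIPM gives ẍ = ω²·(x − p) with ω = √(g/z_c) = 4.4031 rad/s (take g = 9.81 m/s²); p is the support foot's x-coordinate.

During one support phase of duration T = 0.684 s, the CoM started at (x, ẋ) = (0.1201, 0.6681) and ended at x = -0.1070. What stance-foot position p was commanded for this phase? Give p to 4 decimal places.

ωT = 4.4031·0.684 = 3.011720; cosh(ωT) = 10.185770, sinh(ωT) = 10.136563
x(T) = p + (x₀−p)·cosh(ωT) + (ẋ₀/ω)·sinh(ωT) ⇒ p·(1 − cosh) = x(T) − x₀·cosh − (ẋ₀/ω)·sinh
numerator   = -0.1070 − (0.1201)·10.185770 − (0.6681/4.4031)·10.136563 = -2.868372
denominator = 1 − 10.185770 = -9.185770
p = -2.868372 / -9.185770 = 0.3123

p = 0.3123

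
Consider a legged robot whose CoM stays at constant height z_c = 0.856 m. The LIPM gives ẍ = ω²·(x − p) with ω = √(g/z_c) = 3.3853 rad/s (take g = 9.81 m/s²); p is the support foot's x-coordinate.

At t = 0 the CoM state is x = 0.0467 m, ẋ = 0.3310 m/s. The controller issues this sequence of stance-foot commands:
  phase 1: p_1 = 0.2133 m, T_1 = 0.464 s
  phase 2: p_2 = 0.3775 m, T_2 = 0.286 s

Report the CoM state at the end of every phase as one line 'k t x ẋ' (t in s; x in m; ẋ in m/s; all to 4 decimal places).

1 0.4640 0.0203 -0.4674
2 0.7500 -0.3162 -2.0666

phase 1: p=0.2133, T=0.464, ωT=1.570779, cosh=2.509139, sinh=2.301256; start (x,ẋ)=(0.046700, 0.331000) → end (x,ẋ)=(0.020284, -0.467363)
phase 2: p=0.3775, T=0.286, ωT=0.968196, cosh=1.506478, sinh=1.126711; start (x,ẋ)=(0.020284, -0.467363) → end (x,ẋ)=(-0.316188, -2.066583)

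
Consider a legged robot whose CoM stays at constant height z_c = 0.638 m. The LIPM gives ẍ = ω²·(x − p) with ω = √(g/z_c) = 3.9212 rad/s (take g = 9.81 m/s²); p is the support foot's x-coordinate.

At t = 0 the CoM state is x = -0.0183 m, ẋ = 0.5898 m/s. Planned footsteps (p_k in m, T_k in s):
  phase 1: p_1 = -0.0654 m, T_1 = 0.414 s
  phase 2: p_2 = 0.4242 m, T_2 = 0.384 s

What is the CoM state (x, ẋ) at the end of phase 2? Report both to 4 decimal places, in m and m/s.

x = 1.5212, ẋ = 4.7450

phase 1: p=-0.0654, T=0.414, ωT=1.623377, cosh=2.633707, sinh=2.436475; start (x,ẋ)=(-0.018300, 0.589800) → end (x,ẋ)=(0.425126, 2.003349)
phase 2: p=0.4242, T=0.384, ωT=1.505741, cosh=2.364672, sinh=2.142819; start (x,ẋ)=(0.425126, 2.003349) → end (x,ẋ)=(1.521160, 4.745041)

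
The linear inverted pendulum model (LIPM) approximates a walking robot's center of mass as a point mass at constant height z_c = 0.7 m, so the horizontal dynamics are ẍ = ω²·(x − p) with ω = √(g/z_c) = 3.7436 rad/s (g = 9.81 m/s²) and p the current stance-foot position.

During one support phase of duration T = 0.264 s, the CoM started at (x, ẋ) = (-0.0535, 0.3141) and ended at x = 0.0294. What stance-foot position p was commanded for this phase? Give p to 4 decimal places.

p = -0.0267

ωT = 3.7436·0.264 = 0.988310; cosh(ωT) = 1.529448, sinh(ωT) = 1.157243
x(T) = p + (x₀−p)·cosh(ωT) + (ẋ₀/ω)·sinh(ωT) ⇒ p·(1 − cosh) = x(T) − x₀·cosh − (ẋ₀/ω)·sinh
numerator   = 0.0294 − (-0.0535)·1.529448 − (0.3141/3.7436)·1.157243 = 0.014129
denominator = 1 − 1.529448 = -0.529448
p = 0.014129 / -0.529448 = -0.0267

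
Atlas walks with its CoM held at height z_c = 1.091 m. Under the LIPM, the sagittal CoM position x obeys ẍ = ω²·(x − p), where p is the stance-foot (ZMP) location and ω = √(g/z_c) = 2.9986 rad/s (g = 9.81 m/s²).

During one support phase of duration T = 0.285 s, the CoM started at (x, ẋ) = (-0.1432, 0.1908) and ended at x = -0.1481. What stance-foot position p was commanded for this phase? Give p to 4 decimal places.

ωT = 2.9986·0.285 = 0.854601; cosh(ωT) = 1.387945, sinh(ωT) = 0.962492
x(T) = p + (x₀−p)·cosh(ωT) + (ẋ₀/ω)·sinh(ωT) ⇒ p·(1 − cosh) = x(T) − x₀·cosh − (ẋ₀/ω)·sinh
numerator   = -0.1481 − (-0.1432)·1.387945 − (0.1908/2.9986)·0.962492 = -0.010589
denominator = 1 − 1.387945 = -0.387945
p = -0.010589 / -0.387945 = 0.0273

p = 0.0273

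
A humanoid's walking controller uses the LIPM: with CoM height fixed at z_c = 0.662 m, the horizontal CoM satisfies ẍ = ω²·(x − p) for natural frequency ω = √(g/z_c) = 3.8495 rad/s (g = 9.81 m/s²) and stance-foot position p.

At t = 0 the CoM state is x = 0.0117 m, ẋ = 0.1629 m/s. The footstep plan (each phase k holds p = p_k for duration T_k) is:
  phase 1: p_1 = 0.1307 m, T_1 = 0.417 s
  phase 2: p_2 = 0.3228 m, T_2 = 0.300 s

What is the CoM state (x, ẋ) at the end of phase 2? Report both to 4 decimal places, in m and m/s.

x = -0.6232, ẋ = -3.3694

phase 1: p=0.1307, T=0.417, ωT=1.605241, cosh=2.589951, sinh=2.389110; start (x,ẋ)=(0.011700, 0.162900) → end (x,ẋ)=(-0.076404, -0.672526)
phase 2: p=0.3228, T=0.300, ωT=1.154850, cosh=1.744326, sinh=1.429221; start (x,ẋ)=(-0.076404, -0.672526) → end (x,ẋ)=(-0.623233, -3.369439)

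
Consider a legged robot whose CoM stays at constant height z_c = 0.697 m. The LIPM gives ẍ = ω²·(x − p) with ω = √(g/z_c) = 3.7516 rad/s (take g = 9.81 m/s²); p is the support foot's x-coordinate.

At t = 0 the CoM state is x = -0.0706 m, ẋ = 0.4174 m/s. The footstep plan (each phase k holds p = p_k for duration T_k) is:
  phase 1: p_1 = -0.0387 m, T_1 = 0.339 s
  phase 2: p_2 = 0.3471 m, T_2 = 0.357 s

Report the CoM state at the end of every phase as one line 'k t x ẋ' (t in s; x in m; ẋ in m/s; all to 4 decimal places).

phase 1: p=-0.0387, T=0.339, ωT=1.271792, cosh=1.923785, sinh=1.643456; start (x,ẋ)=(-0.070600, 0.417400) → end (x,ẋ)=(0.082781, 0.606305)
phase 2: p=0.3471, T=0.357, ωT=1.339321, cosh=2.039238, sinh=1.777214; start (x,ẋ)=(0.082781, 0.606305) → end (x,ẋ)=(0.095310, -0.525920)

1 0.3390 0.0828 0.6063
2 0.6960 0.0953 -0.5259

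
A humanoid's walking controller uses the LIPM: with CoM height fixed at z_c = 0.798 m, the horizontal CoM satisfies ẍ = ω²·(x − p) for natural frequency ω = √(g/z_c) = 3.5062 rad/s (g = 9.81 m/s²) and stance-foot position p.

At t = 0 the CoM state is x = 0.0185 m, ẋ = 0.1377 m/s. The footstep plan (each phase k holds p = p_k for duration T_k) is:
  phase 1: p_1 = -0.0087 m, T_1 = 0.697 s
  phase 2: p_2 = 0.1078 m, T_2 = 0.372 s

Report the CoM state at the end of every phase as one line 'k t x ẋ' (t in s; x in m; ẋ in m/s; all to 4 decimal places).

phase 1: p=-0.0087, T=0.697, ωT=2.443821, cosh=5.801898, sinh=5.715070; start (x,ẋ)=(0.018500, 0.137700) → end (x,ẋ)=(0.373561, 1.343960)
phase 2: p=0.1078, T=0.372, ωT=1.304306, cosh=1.978246, sinh=1.706886; start (x,ẋ)=(0.373561, 1.343960) → end (x,ẋ)=(1.287807, 4.249180)

1 0.6970 0.3736 1.3440
2 1.0690 1.2878 4.2492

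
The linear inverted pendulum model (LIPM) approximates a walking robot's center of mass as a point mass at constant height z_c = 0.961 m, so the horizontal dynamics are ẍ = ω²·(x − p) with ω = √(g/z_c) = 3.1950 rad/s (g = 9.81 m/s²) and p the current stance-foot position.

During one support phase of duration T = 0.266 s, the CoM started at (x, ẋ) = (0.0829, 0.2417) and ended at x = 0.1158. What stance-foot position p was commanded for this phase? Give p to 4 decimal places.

p = 0.1857

ωT = 3.1950·0.266 = 0.849870; cosh(ωT) = 1.383407, sinh(ωT) = 0.955936
x(T) = p + (x₀−p)·cosh(ωT) + (ẋ₀/ω)·sinh(ωT) ⇒ p·(1 − cosh) = x(T) − x₀·cosh − (ẋ₀/ω)·sinh
numerator   = 0.1158 − (0.0829)·1.383407 − (0.2417/3.1950)·0.955936 = -0.071200
denominator = 1 − 1.383407 = -0.383407
p = -0.071200 / -0.383407 = 0.1857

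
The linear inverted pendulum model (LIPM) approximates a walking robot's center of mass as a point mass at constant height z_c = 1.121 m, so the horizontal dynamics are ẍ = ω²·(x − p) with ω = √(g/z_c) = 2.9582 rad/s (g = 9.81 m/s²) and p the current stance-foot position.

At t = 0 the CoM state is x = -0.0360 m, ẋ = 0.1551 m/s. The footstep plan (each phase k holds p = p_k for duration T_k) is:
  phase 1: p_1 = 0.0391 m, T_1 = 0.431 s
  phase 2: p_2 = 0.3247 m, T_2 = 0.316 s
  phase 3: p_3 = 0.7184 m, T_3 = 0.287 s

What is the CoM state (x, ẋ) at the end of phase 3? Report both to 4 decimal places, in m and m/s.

x = -0.9444, ẋ = -4.2608

phase 1: p=0.0391, T=0.431, ωT=1.274984, cosh=1.929040, sinh=1.649605; start (x,ẋ)=(-0.036000, 0.155100) → end (x,ẋ)=(-0.019281, -0.067283)
phase 2: p=0.3247, T=0.316, ωT=0.934791, cosh=1.469675, sinh=1.077007; start (x,ẋ)=(-0.019281, -0.067283) → end (x,ẋ)=(-0.205337, -1.194810)
phase 3: p=0.7184, T=0.287, ωT=0.849003, cosh=1.382579, sinh=0.954738; start (x,ẋ)=(-0.205337, -1.194810) → end (x,ẋ)=(-0.944355, -4.260833)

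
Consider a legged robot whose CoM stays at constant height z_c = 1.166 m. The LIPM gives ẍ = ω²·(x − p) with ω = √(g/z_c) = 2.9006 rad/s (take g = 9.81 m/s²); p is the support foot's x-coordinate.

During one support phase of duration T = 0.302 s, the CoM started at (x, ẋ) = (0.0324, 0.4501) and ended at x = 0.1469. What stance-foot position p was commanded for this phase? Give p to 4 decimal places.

ωT = 2.9006·0.302 = 0.875981; cosh(ωT) = 1.408842, sinh(ωT) = 0.992389
x(T) = p + (x₀−p)·cosh(ωT) + (ẋ₀/ω)·sinh(ωT) ⇒ p·(1 − cosh) = x(T) − x₀·cosh − (ẋ₀/ω)·sinh
numerator   = 0.1469 − (0.0324)·1.408842 − (0.4501/2.9006)·0.992389 = -0.052740
denominator = 1 − 1.408842 = -0.408842
p = -0.052740 / -0.408842 = 0.1290

p = 0.1290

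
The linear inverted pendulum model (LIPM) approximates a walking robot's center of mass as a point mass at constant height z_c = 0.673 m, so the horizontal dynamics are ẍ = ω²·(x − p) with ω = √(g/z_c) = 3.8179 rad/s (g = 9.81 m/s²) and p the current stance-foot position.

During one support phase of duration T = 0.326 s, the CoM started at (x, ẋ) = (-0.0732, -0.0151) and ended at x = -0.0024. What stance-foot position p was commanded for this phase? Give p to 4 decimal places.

p = -0.1608

ωT = 3.8179·0.326 = 1.244635; cosh(ωT) = 1.879857, sinh(ωT) = 1.591811
x(T) = p + (x₀−p)·cosh(ωT) + (ẋ₀/ω)·sinh(ωT) ⇒ p·(1 − cosh) = x(T) − x₀·cosh − (ẋ₀/ω)·sinh
numerator   = -0.0024 − (-0.0732)·1.879857 − (-0.0151/3.8179)·1.591811 = 0.141501
denominator = 1 − 1.879857 = -0.879857
p = 0.141501 / -0.879857 = -0.1608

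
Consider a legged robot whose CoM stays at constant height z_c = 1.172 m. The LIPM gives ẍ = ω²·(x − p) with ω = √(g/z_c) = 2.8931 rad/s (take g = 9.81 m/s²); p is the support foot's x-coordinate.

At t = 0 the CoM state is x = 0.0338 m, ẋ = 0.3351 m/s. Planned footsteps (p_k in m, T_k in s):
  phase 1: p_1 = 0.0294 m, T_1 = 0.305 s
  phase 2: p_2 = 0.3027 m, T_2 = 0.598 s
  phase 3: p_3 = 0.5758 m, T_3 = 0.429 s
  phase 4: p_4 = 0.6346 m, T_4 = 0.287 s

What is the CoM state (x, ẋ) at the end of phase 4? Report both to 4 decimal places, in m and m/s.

phase 1: p=0.0294, T=0.305, ωT=0.882395, cosh=1.415236, sinh=1.001446; start (x,ẋ)=(0.033800, 0.335100) → end (x,ẋ)=(0.151622, 0.486994)
phase 2: p=0.3027, T=0.598, ωT=1.730074, cosh=2.909171, sinh=2.731899; start (x,ẋ)=(0.151622, 0.486994) → end (x,ẋ)=(0.323047, 0.222677)
phase 3: p=0.5758, T=0.429, ωT=1.241140, cosh=1.874305, sinh=1.585250; start (x,ẋ)=(0.323047, 0.222677) → end (x,ẋ)=(0.224077, -0.741834)
phase 4: p=0.6346, T=0.287, ωT=0.830320, cosh=1.364981, sinh=0.929071; start (x,ẋ)=(0.224077, -0.741834) → end (x,ẋ)=(-0.163983, -2.116031)

x = -0.1640, ẋ = -2.1160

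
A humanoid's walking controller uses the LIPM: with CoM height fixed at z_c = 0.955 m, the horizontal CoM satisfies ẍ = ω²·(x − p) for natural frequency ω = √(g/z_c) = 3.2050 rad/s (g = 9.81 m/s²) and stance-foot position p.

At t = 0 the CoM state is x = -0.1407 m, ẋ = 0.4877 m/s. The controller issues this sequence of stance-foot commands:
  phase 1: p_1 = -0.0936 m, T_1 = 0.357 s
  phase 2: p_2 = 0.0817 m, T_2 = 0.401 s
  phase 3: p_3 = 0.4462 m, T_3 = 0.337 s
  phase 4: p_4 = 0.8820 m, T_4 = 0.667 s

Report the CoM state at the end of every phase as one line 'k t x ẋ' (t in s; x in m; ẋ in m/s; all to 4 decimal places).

1 0.3570 0.0396 0.6304
2 0.7580 0.3282 1.0015
3 1.0950 0.6594 1.1519
4 1.7620 1.4279 1.9697

phase 1: p=-0.0936, T=0.357, ωT=1.144185, cosh=1.729182, sinh=1.410699; start (x,ẋ)=(-0.140700, 0.487700) → end (x,ẋ)=(0.039619, 0.630369)
phase 2: p=0.0817, T=0.401, ωT=1.285205, cosh=1.946001, sinh=1.669408; start (x,ẋ)=(0.039619, 0.630369) → end (x,ẋ)=(0.328155, 1.001550)
phase 3: p=0.4462, T=0.337, ωT=1.080085, cosh=1.642248, sinh=1.302682; start (x,ẋ)=(0.328155, 1.001550) → end (x,ẋ)=(0.659424, 1.151947)
phase 4: p=0.8820, T=0.667, ωT=2.137735, cosh=4.299065, sinh=4.181143; start (x,ẋ)=(0.659424, 1.151947) → end (x,ẋ)=(1.427927, 1.969656)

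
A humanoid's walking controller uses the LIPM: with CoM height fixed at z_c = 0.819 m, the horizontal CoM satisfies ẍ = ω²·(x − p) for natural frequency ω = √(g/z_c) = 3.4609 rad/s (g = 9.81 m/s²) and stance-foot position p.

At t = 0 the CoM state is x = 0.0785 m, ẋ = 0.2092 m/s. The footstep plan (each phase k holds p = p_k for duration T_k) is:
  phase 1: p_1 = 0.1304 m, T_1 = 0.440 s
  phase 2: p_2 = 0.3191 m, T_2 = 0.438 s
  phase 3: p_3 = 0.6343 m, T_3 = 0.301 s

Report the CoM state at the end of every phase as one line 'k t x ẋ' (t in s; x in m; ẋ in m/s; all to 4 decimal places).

1 0.4400 0.1377 0.1102
2 0.8780 -0.0447 -1.0971
3 1.1790 -0.8409 -4.6636

phase 1: p=0.1304, T=0.440, ωT=1.522796, cosh=2.401564, sinh=2.183463; start (x,ẋ)=(0.078500, 0.209200) → end (x,ẋ)=(0.137742, 0.110212)
phase 2: p=0.3191, T=0.438, ωT=1.515874, cosh=2.386508, sinh=2.166892; start (x,ẋ)=(0.137742, 0.110212) → end (x,ẋ)=(-0.044708, -1.097054)
phase 3: p=0.6343, T=0.301, ωT=1.041731, cosh=1.593481, sinh=1.240637; start (x,ẋ)=(-0.044708, -1.097054) → end (x,ẋ)=(-0.840950, -4.663606)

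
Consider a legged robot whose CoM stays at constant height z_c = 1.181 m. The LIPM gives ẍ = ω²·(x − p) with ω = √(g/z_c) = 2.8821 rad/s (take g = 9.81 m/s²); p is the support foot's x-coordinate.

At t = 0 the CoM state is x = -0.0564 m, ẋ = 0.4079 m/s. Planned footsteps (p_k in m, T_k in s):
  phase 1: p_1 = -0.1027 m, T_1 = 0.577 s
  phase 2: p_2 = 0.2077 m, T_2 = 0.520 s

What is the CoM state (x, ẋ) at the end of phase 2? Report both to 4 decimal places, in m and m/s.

x = 1.6937, ẋ = 4.4942

phase 1: p=-0.1027, T=0.577, ωT=1.662972, cosh=2.732269, sinh=2.542694; start (x,ẋ)=(-0.056400, 0.407900) → end (x,ẋ)=(0.383668, 1.453793)
phase 2: p=0.2077, T=0.520, ωT=1.498692, cosh=2.349627, sinh=2.126204; start (x,ẋ)=(0.383668, 1.453793) → end (x,ẋ)=(1.693663, 4.494193)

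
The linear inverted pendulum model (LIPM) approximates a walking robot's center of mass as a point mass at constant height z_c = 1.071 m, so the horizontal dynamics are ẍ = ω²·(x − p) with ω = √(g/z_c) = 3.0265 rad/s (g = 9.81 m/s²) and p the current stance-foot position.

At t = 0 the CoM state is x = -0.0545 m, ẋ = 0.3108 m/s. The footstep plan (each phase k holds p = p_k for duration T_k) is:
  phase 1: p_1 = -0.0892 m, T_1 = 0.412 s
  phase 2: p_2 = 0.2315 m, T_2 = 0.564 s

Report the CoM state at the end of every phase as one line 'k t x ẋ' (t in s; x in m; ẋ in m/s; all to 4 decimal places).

phase 1: p=-0.0892, T=0.412, ωT=1.246918, cosh=1.883496, sinh=1.596107; start (x,ẋ)=(-0.054500, 0.310800) → end (x,ẋ)=(0.140066, 0.753013)
phase 2: p=0.2315, T=0.564, ωT=1.706946, cosh=2.846760, sinh=2.665341; start (x,ẋ)=(0.140066, 0.753013) → end (x,ẋ)=(0.634364, 1.406081)

1 0.4120 0.1401 0.7530
2 0.9760 0.6344 1.4061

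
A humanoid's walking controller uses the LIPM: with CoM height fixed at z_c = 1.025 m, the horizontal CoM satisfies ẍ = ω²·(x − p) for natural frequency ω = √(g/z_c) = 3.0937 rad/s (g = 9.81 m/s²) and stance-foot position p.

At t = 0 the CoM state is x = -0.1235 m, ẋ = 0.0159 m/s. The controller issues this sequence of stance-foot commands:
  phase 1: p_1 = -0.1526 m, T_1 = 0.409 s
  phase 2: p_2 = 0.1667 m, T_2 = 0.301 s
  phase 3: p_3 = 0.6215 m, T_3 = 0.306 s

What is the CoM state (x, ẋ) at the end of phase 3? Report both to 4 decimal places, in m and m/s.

phase 1: p=-0.1526, T=0.409, ωT=1.265323, cosh=1.913193, sinh=1.631045; start (x,ẋ)=(-0.123500, 0.015900) → end (x,ẋ)=(-0.088543, 0.177257)
phase 2: p=0.1667, T=0.301, ωT=0.931204, cosh=1.465820, sinh=1.071741; start (x,ẋ)=(-0.088543, 0.177257) → end (x,ẋ)=(-0.146034, -0.586469)
phase 3: p=0.6215, T=0.306, ωT=0.946672, cosh=1.482575, sinh=1.094545; start (x,ẋ)=(-0.146034, -0.586469) → end (x,ẋ)=(-0.723918, -3.468503)

x = -0.7239, ẋ = -3.4685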